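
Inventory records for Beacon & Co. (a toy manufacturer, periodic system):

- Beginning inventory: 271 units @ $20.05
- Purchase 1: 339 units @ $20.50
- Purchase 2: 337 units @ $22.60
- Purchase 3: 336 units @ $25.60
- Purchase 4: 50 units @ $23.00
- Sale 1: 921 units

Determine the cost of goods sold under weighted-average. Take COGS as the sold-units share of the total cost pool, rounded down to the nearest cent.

Sale 1, sell 921: 921/1333 × $29,750.85 → $20,555.53
Ending inventory (cost pool remaining) = $9,195.32

COGS = $20,555.53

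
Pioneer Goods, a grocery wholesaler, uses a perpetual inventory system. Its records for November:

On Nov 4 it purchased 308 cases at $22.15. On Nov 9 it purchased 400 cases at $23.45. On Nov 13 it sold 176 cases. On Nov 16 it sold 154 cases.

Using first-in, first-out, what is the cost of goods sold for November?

COGS = $7,338.10

Nov 13, 176 sold [FIFO — oldest first]: 176 @ $22.15 = $3,898.40
Nov 16, 154 sold [FIFO — oldest first]: 132 @ $22.15 + 22 @ $23.45 = $3,439.70
Total COGS = $3,898.40 + $3,439.70 = $7,338.10
Ending inventory: 378 @ $23.45 = $8,864.10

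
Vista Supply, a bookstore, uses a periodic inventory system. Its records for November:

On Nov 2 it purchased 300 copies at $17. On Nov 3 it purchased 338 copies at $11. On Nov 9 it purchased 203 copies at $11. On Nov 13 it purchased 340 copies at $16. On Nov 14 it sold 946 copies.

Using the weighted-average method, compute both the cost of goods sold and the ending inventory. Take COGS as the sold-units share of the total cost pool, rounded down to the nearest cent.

COGS = $13,209.55; ending inventory = $3,281.45

Nov 14, sell 946: 946/1181 × $16,491.00 → $13,209.55
Ending inventory (cost pool remaining) = $3,281.45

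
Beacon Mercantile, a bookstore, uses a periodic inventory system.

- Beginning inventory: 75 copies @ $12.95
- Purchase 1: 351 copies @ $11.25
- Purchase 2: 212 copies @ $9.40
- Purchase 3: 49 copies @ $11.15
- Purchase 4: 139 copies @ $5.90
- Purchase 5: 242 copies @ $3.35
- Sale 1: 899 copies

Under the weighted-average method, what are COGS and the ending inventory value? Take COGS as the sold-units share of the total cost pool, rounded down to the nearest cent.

COGS = $7,651.55; ending inventory = $1,438.40

Sale 1, sell 899: 899/1068 × $9,089.95 → $7,651.55
Ending inventory (cost pool remaining) = $1,438.40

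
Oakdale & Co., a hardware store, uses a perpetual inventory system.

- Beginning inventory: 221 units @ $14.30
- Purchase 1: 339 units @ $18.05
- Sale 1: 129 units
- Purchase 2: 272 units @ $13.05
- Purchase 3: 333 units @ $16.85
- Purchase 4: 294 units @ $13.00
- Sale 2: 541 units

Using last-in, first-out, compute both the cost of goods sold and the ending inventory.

Sale 1 (129) [LIFO — newest first]: 129 @ $18.05 = $2,328.45
Sale 2 (541) [LIFO — newest first]: 294 @ $13.00 + 247 @ $16.85 = $7,983.95
Total COGS = $2,328.45 + $7,983.95 = $10,312.40
Ending inventory: 221 @ $14.30 + 210 @ $18.05 + 272 @ $13.05 + 86 @ $16.85 = $11,949.50

COGS = $10,312.40; ending inventory = $11,949.50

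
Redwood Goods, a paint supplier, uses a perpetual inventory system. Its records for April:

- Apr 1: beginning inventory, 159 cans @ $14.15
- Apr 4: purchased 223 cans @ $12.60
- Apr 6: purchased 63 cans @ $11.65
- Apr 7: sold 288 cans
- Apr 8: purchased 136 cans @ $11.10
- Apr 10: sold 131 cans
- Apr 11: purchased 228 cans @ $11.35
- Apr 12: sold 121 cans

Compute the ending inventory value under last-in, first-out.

Ending inventory = $3,491.50

Apr 7, 288 sold [LIFO — newest first]: 63 @ $11.65 + 223 @ $12.60 + 2 @ $14.15 = $3,572.05
Apr 10, 131 sold [LIFO — newest first]: 131 @ $11.10 = $1,454.10
Apr 12, 121 sold [LIFO — newest first]: 121 @ $11.35 = $1,373.35
Total COGS = $3,572.05 + $1,454.10 + $1,373.35 = $6,399.50
Ending inventory: 157 @ $14.15 + 5 @ $11.10 + 107 @ $11.35 = $3,491.50
Check: goods available $9,891.00 = COGS $6,399.50 + ending $3,491.50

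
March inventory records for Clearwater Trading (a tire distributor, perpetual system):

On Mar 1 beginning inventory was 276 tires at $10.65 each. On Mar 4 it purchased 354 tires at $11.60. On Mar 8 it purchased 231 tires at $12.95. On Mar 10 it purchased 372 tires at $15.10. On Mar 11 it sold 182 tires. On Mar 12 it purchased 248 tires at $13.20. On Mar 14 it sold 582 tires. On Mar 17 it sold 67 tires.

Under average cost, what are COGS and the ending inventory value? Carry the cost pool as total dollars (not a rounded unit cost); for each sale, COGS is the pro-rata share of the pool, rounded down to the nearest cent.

After Mar 1: 276 on hand, pool $2,939.40 (≈ $10.6500 each)
After Mar 4: 630 on hand, pool $7,045.80 (≈ $11.1838 each)
After Mar 8: 861 on hand, pool $10,037.25 (≈ $11.6577 each)
After Mar 10: 1233 on hand, pool $15,654.45 (≈ $12.6962 each)
Mar 11, sell 182: 182/1233 × $15,654.45 → $2,310.71
After Mar 12: 1299 on hand, pool $16,617.34 (≈ $12.7924 each)
Mar 14, sell 582: 582/1299 × $16,617.34 → $7,445.18
Mar 17, sell 67: 67/717 × $9,172.16 → $857.09
Total COGS = $2,310.71 + $7,445.18 + $857.09 = $10,612.98
Ending inventory (cost pool remaining) = $8,315.07
Check: goods available $18,928.05 = COGS $10,612.98 + ending $8,315.07

COGS = $10,612.98; ending inventory = $8,315.07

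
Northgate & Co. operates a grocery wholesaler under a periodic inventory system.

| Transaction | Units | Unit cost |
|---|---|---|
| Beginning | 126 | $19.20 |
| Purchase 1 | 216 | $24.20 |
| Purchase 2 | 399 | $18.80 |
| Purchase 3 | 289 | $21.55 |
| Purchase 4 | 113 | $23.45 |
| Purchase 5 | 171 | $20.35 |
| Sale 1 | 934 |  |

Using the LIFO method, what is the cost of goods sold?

Sale 1 (934) [LIFO — newest first]: 171 @ $20.35 + 113 @ $23.45 + 289 @ $21.55 + 361 @ $18.80 = $19,144.45
Ending inventory: 126 @ $19.20 + 216 @ $24.20 + 38 @ $18.80 = $8,360.80

COGS = $19,144.45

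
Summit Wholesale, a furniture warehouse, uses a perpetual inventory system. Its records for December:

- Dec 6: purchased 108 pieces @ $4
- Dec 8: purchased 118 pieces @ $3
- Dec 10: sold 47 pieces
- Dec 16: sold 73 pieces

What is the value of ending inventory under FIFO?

Ending inventory = $318

Dec 10, 47 sold [FIFO — oldest first]: 47 @ $4 = $188
Dec 16, 73 sold [FIFO — oldest first]: 61 @ $4 + 12 @ $3 = $280
Total COGS = $188 + $280 = $468
Ending inventory: 106 @ $3 = $318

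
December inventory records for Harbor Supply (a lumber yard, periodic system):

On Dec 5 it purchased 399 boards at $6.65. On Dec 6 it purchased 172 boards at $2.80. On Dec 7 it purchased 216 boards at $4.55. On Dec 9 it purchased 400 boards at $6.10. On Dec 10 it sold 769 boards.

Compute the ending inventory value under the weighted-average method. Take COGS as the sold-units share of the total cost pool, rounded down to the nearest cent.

Dec 10, sell 769: 769/1187 × $6,557.75 → $4,248.44
Ending inventory (cost pool remaining) = $2,309.31

Ending inventory = $2,309.31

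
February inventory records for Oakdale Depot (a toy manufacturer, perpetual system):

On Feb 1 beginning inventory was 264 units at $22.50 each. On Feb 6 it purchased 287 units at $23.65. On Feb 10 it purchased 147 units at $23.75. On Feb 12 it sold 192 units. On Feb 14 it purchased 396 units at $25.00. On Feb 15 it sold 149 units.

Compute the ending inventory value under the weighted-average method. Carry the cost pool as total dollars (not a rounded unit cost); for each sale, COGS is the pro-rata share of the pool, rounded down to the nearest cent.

After Feb 1: 264 on hand, pool $5,940.00 (≈ $22.5000 each)
After Feb 6: 551 on hand, pool $12,727.55 (≈ $23.0990 each)
After Feb 10: 698 on hand, pool $16,218.80 (≈ $23.2361 each)
Feb 12, sell 192: 192/698 × $16,218.80 → $4,461.33
After Feb 14: 902 on hand, pool $21,657.47 (≈ $24.0105 each)
Feb 15, sell 149: 149/902 × $21,657.47 → $3,577.56
Total COGS = $4,461.33 + $3,577.56 = $8,038.89
Ending inventory (cost pool remaining) = $18,079.91
Check: goods available $26,118.80 = COGS $8,038.89 + ending $18,079.91

Ending inventory = $18,079.91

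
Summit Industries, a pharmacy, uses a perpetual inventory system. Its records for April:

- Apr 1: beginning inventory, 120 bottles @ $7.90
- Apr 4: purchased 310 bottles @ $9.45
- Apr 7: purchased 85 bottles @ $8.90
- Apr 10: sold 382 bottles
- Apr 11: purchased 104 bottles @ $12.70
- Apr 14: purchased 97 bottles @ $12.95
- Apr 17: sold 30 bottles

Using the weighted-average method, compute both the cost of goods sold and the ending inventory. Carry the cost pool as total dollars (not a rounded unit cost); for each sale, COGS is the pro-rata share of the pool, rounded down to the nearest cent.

COGS = $3,776.20; ending inventory = $3,434.75

After Apr 1: 120 on hand, pool $948.00 (≈ $7.9000 each)
After Apr 4: 430 on hand, pool $3,877.50 (≈ $9.0174 each)
After Apr 7: 515 on hand, pool $4,634.00 (≈ $8.9981 each)
Apr 10, sell 382: 382/515 × $4,634.00 → $3,437.25
After Apr 11: 237 on hand, pool $2,517.55 (≈ $10.6226 each)
After Apr 14: 334 on hand, pool $3,773.70 (≈ $11.2985 each)
Apr 17, sell 30: 30/334 × $3,773.70 → $338.95
Total COGS = $3,437.25 + $338.95 = $3,776.20
Ending inventory (cost pool remaining) = $3,434.75
Check: goods available $7,210.95 = COGS $3,776.20 + ending $3,434.75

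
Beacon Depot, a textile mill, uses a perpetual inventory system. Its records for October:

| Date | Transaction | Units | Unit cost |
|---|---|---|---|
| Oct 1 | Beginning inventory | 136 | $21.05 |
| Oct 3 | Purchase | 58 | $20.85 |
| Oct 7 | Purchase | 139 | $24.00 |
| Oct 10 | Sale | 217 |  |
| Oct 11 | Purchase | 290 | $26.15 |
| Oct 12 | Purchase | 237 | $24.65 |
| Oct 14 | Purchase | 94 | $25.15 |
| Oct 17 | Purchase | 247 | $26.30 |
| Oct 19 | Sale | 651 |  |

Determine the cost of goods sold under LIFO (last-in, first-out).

COGS = $21,577.50

Oct 10, 217 sold [LIFO — newest first]: 139 @ $24.00 + 58 @ $20.85 + 20 @ $21.05 = $4,966.30
Oct 19, 651 sold [LIFO — newest first]: 247 @ $26.30 + 94 @ $25.15 + 237 @ $24.65 + 73 @ $26.15 = $16,611.20
Total COGS = $4,966.30 + $16,611.20 = $21,577.50
Ending inventory: 116 @ $21.05 + 217 @ $26.15 = $8,116.35
Check: goods available $29,693.85 = COGS $21,577.50 + ending $8,116.35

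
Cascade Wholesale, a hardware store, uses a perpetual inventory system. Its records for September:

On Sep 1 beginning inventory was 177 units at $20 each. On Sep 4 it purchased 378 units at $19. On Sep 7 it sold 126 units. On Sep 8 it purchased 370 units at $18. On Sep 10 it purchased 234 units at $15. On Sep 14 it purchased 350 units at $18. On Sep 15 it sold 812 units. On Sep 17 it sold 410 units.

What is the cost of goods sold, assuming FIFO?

COGS = $24,294

Sep 7, 126 sold [FIFO — oldest first]: 126 @ $20 = $2,520
Sep 15, 812 sold [FIFO — oldest first]: 51 @ $20 + 378 @ $19 + 370 @ $18 + 13 @ $15 = $15,057
Sep 17, 410 sold [FIFO — oldest first]: 221 @ $15 + 189 @ $18 = $6,717
Total COGS = $2,520 + $15,057 + $6,717 = $24,294
Ending inventory: 161 @ $18 = $2,898
Check: goods available $27,192 = COGS $24,294 + ending $2,898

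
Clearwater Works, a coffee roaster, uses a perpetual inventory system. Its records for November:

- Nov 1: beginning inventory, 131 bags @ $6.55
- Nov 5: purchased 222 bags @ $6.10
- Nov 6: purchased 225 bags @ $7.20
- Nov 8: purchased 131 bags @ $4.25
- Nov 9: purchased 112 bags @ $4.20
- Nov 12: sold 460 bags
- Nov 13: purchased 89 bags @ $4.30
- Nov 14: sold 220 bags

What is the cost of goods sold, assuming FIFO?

COGS = $4,265.75

Nov 12, 460 sold [FIFO — oldest first]: 131 @ $6.55 + 222 @ $6.10 + 107 @ $7.20 = $2,982.65
Nov 14, 220 sold [FIFO — oldest first]: 118 @ $7.20 + 102 @ $4.25 = $1,283.10
Total COGS = $2,982.65 + $1,283.10 = $4,265.75
Ending inventory: 29 @ $4.25 + 112 @ $4.20 + 89 @ $4.30 = $976.35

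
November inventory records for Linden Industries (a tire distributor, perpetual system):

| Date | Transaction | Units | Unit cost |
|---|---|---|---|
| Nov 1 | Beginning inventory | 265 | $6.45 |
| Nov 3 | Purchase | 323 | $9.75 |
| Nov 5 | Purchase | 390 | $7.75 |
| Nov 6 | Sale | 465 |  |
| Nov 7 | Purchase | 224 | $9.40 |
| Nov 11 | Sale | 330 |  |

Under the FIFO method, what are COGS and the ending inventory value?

Nov 6, 465 sold [FIFO — oldest first]: 265 @ $6.45 + 200 @ $9.75 = $3,659.25
Nov 11, 330 sold [FIFO — oldest first]: 123 @ $9.75 + 207 @ $7.75 = $2,803.50
Total COGS = $3,659.25 + $2,803.50 = $6,462.75
Ending inventory: 183 @ $7.75 + 224 @ $9.40 = $3,523.85

COGS = $6,462.75; ending inventory = $3,523.85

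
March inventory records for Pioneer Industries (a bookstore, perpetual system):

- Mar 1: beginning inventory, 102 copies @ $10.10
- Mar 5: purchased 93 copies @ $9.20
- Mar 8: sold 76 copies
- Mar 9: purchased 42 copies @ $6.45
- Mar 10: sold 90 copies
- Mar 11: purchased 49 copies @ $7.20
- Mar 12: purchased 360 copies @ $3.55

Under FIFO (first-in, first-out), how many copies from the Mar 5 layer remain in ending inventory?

29

Mar 8, 76 sold [FIFO — oldest first]: 76 @ $10.10 = $767.60
Mar 10, 90 sold [FIFO — oldest first]: 26 @ $10.10 + 64 @ $9.20 = $851.40
Total COGS = $767.60 + $851.40 = $1,619.00
Ending inventory: 29 @ $9.20 + 42 @ $6.45 + 49 @ $7.20 + 360 @ $3.55 = $2,168.50
Check: goods available $3,787.50 = COGS $1,619.00 + ending $2,168.50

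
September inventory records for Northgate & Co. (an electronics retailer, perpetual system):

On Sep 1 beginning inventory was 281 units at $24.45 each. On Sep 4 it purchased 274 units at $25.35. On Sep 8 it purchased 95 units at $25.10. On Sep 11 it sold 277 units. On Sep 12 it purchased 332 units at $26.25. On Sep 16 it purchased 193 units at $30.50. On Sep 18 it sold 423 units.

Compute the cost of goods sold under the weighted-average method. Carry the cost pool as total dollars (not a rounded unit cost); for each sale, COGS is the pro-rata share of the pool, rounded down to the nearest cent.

After Sep 1: 281 on hand, pool $6,870.45 (≈ $24.4500 each)
After Sep 4: 555 on hand, pool $13,816.35 (≈ $24.8943 each)
After Sep 8: 650 on hand, pool $16,200.85 (≈ $24.9244 each)
Sep 11, sell 277: 277/650 × $16,200.85 → $6,904.05
After Sep 12: 705 on hand, pool $18,011.80 (≈ $25.5487 each)
After Sep 16: 898 on hand, pool $23,898.30 (≈ $26.6128 each)
Sep 18, sell 423: 423/898 × $23,898.30 → $11,257.21
Total COGS = $6,904.05 + $11,257.21 = $18,161.26
Ending inventory (cost pool remaining) = $12,641.09

COGS = $18,161.26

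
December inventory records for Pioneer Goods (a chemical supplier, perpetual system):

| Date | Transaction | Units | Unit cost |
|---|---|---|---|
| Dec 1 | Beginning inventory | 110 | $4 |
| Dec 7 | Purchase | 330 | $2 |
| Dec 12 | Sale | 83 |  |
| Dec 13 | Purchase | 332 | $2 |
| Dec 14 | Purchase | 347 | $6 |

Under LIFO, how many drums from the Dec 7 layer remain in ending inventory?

Dec 12, 83 sold [LIFO — newest first]: 83 @ $2 = $166
Ending inventory: 110 @ $4 + 247 @ $2 + 332 @ $2 + 347 @ $6 = $3,680
Check: goods available $3,846 = COGS $166 + ending $3,680

247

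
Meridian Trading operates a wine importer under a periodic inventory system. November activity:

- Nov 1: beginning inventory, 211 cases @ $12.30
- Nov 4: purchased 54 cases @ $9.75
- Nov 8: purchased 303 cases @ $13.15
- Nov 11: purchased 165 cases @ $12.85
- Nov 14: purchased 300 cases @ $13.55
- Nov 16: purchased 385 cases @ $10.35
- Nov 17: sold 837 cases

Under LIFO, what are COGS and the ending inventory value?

COGS = $10,002.95; ending inventory = $7,273.30

Nov 17, 837 sold [LIFO — newest first]: 385 @ $10.35 + 300 @ $13.55 + 152 @ $12.85 = $10,002.95
Ending inventory: 211 @ $12.30 + 54 @ $9.75 + 303 @ $13.15 + 13 @ $12.85 = $7,273.30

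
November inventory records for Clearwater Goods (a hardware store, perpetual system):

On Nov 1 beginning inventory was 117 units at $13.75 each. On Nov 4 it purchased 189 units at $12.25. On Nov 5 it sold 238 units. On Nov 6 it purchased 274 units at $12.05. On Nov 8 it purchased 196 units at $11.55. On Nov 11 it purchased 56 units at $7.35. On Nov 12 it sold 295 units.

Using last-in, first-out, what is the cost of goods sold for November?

Nov 5, 238 sold [LIFO — newest first]: 189 @ $12.25 + 49 @ $13.75 = $2,989.00
Nov 12, 295 sold [LIFO — newest first]: 56 @ $7.35 + 196 @ $11.55 + 43 @ $12.05 = $3,193.55
Total COGS = $2,989.00 + $3,193.55 = $6,182.55
Ending inventory: 68 @ $13.75 + 231 @ $12.05 = $3,718.55
Check: goods available $9,901.10 = COGS $6,182.55 + ending $3,718.55

COGS = $6,182.55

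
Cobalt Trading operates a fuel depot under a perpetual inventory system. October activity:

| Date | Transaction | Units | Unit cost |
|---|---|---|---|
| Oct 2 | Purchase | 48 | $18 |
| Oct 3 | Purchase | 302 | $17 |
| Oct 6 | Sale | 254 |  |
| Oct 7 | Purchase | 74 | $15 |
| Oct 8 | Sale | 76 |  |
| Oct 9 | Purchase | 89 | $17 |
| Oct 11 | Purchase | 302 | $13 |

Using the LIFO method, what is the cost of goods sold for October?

COGS = $5,462

Oct 6, 254 sold [LIFO — newest first]: 254 @ $17 = $4,318
Oct 8, 76 sold [LIFO — newest first]: 74 @ $15 + 2 @ $17 = $1,144
Total COGS = $4,318 + $1,144 = $5,462
Ending inventory: 48 @ $18 + 46 @ $17 + 89 @ $17 + 302 @ $13 = $7,085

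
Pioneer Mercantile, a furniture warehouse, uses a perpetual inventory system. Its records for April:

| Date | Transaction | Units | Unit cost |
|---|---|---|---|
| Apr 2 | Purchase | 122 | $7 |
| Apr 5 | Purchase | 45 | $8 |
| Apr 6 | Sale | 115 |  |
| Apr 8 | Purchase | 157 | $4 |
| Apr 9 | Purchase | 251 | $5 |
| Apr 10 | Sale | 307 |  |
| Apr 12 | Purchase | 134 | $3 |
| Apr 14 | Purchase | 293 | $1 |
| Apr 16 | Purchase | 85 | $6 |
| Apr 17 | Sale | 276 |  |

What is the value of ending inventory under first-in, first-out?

Ending inventory = $836

Apr 6, 115 sold [FIFO — oldest first]: 115 @ $7 = $805
Apr 10, 307 sold [FIFO — oldest first]: 7 @ $7 + 45 @ $8 + 157 @ $4 + 98 @ $5 = $1,527
Apr 17, 276 sold [FIFO — oldest first]: 153 @ $5 + 123 @ $3 = $1,134
Total COGS = $805 + $1,527 + $1,134 = $3,466
Ending inventory: 11 @ $3 + 293 @ $1 + 85 @ $6 = $836
Check: goods available $4,302 = COGS $3,466 + ending $836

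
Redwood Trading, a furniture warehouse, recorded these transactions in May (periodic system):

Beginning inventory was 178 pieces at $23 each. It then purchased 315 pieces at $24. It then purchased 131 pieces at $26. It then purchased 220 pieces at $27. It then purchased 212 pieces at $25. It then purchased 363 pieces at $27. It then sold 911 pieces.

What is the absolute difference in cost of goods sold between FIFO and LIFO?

$1,382

FIFO COGS: 178 @ $23 + 315 @ $24 + 131 @ $26 + 220 @ $27 + 67 @ $25 = $22,675
LIFO COGS: 363 @ $27 + 212 @ $25 + 220 @ $27 + 116 @ $26 = $24,057
Difference = |$22,675 − $24,057| = $1,382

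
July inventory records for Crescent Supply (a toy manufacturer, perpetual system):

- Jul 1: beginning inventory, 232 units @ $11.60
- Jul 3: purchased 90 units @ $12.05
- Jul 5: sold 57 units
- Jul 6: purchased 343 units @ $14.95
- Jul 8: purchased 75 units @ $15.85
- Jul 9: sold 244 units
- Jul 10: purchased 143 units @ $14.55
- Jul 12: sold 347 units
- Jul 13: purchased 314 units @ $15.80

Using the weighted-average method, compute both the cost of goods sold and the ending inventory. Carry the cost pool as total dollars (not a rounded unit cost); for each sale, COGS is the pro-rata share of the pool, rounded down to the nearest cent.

After Jul 1: 232 on hand, pool $2,691.20 (≈ $11.6000 each)
After Jul 3: 322 on hand, pool $3,775.70 (≈ $11.7258 each)
Jul 5, sell 57: 57/322 × $3,775.70 → $668.36
After Jul 6: 608 on hand, pool $8,235.19 (≈ $13.5447 each)
After Jul 8: 683 on hand, pool $9,423.94 (≈ $13.7979 each)
Jul 9, sell 244: 244/683 × $9,423.94 → $3,366.67
After Jul 10: 582 on hand, pool $8,137.92 (≈ $13.9827 each)
Jul 12, sell 347: 347/582 × $8,137.92 → $4,851.99
After Jul 13: 549 on hand, pool $8,247.13 (≈ $15.0221 each)
Total COGS = $668.36 + $3,366.67 + $4,851.99 = $8,887.02
Ending inventory (cost pool remaining) = $8,247.13

COGS = $8,887.02; ending inventory = $8,247.13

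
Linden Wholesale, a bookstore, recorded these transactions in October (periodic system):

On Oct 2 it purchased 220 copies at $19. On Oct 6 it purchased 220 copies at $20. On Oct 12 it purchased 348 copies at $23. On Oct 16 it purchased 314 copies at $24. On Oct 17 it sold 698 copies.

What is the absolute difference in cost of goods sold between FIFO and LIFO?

FIFO COGS: 220 @ $19 + 220 @ $20 + 258 @ $23 = $14,514
LIFO COGS: 314 @ $24 + 348 @ $23 + 36 @ $20 = $16,260
Difference = |$14,514 − $16,260| = $1,746

$1,746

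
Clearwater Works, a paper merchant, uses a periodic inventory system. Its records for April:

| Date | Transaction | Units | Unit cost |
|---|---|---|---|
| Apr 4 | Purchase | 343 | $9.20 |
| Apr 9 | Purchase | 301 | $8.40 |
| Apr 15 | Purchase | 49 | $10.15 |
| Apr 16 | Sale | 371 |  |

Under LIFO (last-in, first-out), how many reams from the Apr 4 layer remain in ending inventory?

322

Apr 16, 371 sold [LIFO — newest first]: 49 @ $10.15 + 301 @ $8.40 + 21 @ $9.20 = $3,218.95
Ending inventory: 322 @ $9.20 = $2,962.40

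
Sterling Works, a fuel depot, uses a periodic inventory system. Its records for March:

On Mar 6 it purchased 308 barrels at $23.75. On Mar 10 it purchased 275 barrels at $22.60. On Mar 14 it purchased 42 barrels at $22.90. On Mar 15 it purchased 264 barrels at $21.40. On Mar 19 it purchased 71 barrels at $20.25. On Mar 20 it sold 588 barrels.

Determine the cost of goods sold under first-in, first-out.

Mar 20, 588 sold [FIFO — oldest first]: 308 @ $23.75 + 275 @ $22.60 + 5 @ $22.90 = $13,644.50
Ending inventory: 37 @ $22.90 + 264 @ $21.40 + 71 @ $20.25 = $7,934.65
Check: goods available $21,579.15 = COGS $13,644.50 + ending $7,934.65

COGS = $13,644.50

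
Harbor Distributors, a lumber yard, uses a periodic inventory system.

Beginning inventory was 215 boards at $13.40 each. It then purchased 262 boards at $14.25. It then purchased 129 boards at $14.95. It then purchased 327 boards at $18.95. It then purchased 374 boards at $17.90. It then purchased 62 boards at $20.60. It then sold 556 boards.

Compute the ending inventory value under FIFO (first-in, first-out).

Ending inventory = $14,915.95

Sale 1 (556) [FIFO — oldest first]: 215 @ $13.40 + 262 @ $14.25 + 79 @ $14.95 = $7,795.55
Ending inventory: 50 @ $14.95 + 327 @ $18.95 + 374 @ $17.90 + 62 @ $20.60 = $14,915.95
Check: goods available $22,711.50 = COGS $7,795.55 + ending $14,915.95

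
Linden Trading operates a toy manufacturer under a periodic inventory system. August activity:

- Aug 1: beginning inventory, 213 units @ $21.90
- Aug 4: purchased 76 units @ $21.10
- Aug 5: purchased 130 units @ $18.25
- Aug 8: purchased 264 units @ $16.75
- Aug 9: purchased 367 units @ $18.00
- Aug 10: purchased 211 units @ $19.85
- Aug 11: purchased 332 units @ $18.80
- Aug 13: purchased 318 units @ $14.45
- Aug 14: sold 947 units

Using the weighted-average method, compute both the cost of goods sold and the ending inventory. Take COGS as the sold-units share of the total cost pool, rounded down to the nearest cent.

Aug 14, sell 947: 947/1911 × $34,693.85 → $17,192.60
Ending inventory (cost pool remaining) = $17,501.25

COGS = $17,192.60; ending inventory = $17,501.25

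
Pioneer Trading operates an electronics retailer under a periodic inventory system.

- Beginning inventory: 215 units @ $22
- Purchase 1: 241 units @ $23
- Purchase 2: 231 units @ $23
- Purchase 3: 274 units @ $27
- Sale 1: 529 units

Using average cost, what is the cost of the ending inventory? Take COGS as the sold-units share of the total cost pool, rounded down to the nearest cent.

Ending inventory = $10,332.04

Sale 1, sell 529: 529/961 × $22,984.00 → $12,651.96
Ending inventory (cost pool remaining) = $10,332.04
Check: goods available $22,984.00 = COGS $12,651.96 + ending $10,332.04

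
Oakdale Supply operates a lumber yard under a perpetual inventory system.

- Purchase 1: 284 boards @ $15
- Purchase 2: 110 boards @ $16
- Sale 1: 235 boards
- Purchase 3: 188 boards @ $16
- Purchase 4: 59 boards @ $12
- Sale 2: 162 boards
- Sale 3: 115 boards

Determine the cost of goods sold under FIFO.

Sale 1 (235) [FIFO — oldest first]: 235 @ $15 = $3,525
Sale 2 (162) [FIFO — oldest first]: 49 @ $15 + 110 @ $16 + 3 @ $16 = $2,543
Sale 3 (115) [FIFO — oldest first]: 115 @ $16 = $1,840
Total COGS = $3,525 + $2,543 + $1,840 = $7,908
Ending inventory: 70 @ $16 + 59 @ $12 = $1,828

COGS = $7,908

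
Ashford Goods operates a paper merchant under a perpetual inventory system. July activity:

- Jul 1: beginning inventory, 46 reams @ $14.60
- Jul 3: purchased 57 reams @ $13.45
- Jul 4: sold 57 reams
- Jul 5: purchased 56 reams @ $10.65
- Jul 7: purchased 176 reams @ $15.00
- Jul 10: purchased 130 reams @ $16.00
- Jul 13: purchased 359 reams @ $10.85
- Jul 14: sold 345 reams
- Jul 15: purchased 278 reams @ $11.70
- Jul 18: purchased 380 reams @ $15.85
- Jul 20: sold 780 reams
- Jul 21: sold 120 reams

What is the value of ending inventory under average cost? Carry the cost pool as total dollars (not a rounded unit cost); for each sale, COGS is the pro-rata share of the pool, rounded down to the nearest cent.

After Jul 1: 46 on hand, pool $671.60 (≈ $14.6000 each)
After Jul 3: 103 on hand, pool $1,438.25 (≈ $13.9636 each)
Jul 4, sell 57: 57/103 × $1,438.25 → $795.92
After Jul 5: 102 on hand, pool $1,238.73 (≈ $12.1444 each)
After Jul 7: 278 on hand, pool $3,878.73 (≈ $13.9523 each)
After Jul 10: 408 on hand, pool $5,958.73 (≈ $14.6047 each)
After Jul 13: 767 on hand, pool $9,853.88 (≈ $12.8473 each)
Jul 14, sell 345: 345/767 × $9,853.88 → $4,432.31
After Jul 15: 700 on hand, pool $8,674.17 (≈ $12.3917 each)
After Jul 18: 1080 on hand, pool $14,697.17 (≈ $13.6085 each)
Jul 20, sell 780: 780/1080 × $14,697.17 → $10,614.62
Jul 21, sell 120: 120/300 × $4,082.55 → $1,633.02
Total COGS = $795.92 + $4,432.31 + $10,614.62 + $1,633.02 = $17,475.87
Ending inventory (cost pool remaining) = $2,449.53
Check: goods available $19,925.40 = COGS $17,475.87 + ending $2,449.53

Ending inventory = $2,449.53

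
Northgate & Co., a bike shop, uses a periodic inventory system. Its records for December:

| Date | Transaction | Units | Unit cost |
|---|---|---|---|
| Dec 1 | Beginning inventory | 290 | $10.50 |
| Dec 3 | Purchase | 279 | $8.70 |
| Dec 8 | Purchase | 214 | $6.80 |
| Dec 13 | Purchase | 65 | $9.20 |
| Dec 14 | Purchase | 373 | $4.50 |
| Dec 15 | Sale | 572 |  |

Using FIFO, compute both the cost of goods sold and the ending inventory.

Dec 15, 572 sold [FIFO — oldest first]: 290 @ $10.50 + 279 @ $8.70 + 3 @ $6.80 = $5,492.70
Ending inventory: 211 @ $6.80 + 65 @ $9.20 + 373 @ $4.50 = $3,711.30

COGS = $5,492.70; ending inventory = $3,711.30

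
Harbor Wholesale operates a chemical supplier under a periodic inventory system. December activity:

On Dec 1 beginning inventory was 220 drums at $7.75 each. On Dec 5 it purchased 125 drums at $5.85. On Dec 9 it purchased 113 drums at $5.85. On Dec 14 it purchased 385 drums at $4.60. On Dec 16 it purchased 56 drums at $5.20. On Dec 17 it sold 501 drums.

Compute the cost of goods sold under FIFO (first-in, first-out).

Dec 17, 501 sold [FIFO — oldest first]: 220 @ $7.75 + 125 @ $5.85 + 113 @ $5.85 + 43 @ $4.60 = $3,295.10
Ending inventory: 342 @ $4.60 + 56 @ $5.20 = $1,864.40

COGS = $3,295.10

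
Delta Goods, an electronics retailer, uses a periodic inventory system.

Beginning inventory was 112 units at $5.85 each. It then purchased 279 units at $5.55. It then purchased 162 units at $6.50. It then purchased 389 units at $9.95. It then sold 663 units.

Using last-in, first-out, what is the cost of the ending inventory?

Ending inventory = $1,582.05

Sale 1 (663) [LIFO — newest first]: 389 @ $9.95 + 162 @ $6.50 + 112 @ $5.55 = $5,545.15
Ending inventory: 112 @ $5.85 + 167 @ $5.55 = $1,582.05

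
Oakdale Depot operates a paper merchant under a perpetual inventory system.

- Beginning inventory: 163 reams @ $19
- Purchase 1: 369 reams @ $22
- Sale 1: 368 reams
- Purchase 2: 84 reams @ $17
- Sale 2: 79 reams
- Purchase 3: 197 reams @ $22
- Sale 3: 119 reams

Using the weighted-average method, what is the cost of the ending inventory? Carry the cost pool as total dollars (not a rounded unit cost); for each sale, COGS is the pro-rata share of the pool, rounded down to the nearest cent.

After Beginning: 163 on hand, pool $3,097.00 (≈ $19.0000 each)
After Purchase 1: 532 on hand, pool $11,215.00 (≈ $21.0808 each)
Sale 1, sell 368: 368/532 × $11,215.00 → $7,757.74
After Purchase 2: 248 on hand, pool $4,885.26 (≈ $19.6986 each)
Sale 2, sell 79: 79/248 × $4,885.26 → $1,556.19
After Purchase 3: 366 on hand, pool $7,663.07 (≈ $20.9373 each)
Sale 3, sell 119: 119/366 × $7,663.07 → $2,491.54
Total COGS = $7,757.74 + $1,556.19 + $2,491.54 = $11,805.47
Ending inventory (cost pool remaining) = $5,171.53

Ending inventory = $5,171.53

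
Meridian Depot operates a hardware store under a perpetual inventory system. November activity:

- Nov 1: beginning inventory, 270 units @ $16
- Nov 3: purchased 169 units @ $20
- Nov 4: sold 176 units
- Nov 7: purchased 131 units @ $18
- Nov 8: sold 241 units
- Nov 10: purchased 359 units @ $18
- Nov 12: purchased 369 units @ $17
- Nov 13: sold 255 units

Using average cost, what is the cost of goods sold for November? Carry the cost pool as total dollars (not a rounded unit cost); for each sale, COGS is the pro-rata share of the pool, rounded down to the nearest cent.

COGS = $11,820.58

After Nov 1: 270 on hand, pool $4,320.00 (≈ $16.0000 each)
After Nov 3: 439 on hand, pool $7,700.00 (≈ $17.5399 each)
Nov 4, sell 176: 176/439 × $7,700.00 → $3,087.01
After Nov 7: 394 on hand, pool $6,970.99 (≈ $17.6929 each)
Nov 8, sell 241: 241/394 × $6,970.99 → $4,263.98
After Nov 10: 512 on hand, pool $9,169.01 (≈ $17.9082 each)
After Nov 12: 881 on hand, pool $15,442.01 (≈ $17.5278 each)
Nov 13, sell 255: 255/881 × $15,442.01 → $4,469.59
Total COGS = $3,087.01 + $4,263.98 + $4,469.59 = $11,820.58
Ending inventory (cost pool remaining) = $10,972.42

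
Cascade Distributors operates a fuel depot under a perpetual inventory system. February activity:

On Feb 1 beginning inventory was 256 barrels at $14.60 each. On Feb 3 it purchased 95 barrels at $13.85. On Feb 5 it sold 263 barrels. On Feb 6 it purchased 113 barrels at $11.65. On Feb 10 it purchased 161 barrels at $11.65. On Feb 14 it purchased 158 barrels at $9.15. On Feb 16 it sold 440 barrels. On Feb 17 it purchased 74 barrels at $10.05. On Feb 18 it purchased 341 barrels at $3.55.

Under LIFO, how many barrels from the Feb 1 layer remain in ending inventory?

Feb 5, 263 sold [LIFO — newest first]: 95 @ $13.85 + 168 @ $14.60 = $3,768.55
Feb 16, 440 sold [LIFO — newest first]: 158 @ $9.15 + 161 @ $11.65 + 113 @ $11.65 + 8 @ $14.60 = $4,754.60
Total COGS = $3,768.55 + $4,754.60 = $8,523.15
Ending inventory: 80 @ $14.60 + 74 @ $10.05 + 341 @ $3.55 = $3,122.25

80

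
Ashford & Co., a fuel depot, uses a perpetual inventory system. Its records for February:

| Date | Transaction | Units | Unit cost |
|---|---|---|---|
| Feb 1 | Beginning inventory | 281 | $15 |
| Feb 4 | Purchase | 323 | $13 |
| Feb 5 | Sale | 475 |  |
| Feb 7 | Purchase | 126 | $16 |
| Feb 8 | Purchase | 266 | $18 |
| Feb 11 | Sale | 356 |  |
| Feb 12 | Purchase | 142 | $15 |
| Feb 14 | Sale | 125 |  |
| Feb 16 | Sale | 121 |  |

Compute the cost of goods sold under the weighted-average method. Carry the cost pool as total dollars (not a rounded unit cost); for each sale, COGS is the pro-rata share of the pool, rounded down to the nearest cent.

After Feb 1: 281 on hand, pool $4,215.00 (≈ $15.0000 each)
After Feb 4: 604 on hand, pool $8,414.00 (≈ $13.9305 each)
Feb 5, sell 475: 475/604 × $8,414.00 → $6,616.97
After Feb 7: 255 on hand, pool $3,813.03 (≈ $14.9531 each)
After Feb 8: 521 on hand, pool $8,601.03 (≈ $16.5087 each)
Feb 11, sell 356: 356/521 × $8,601.03 → $5,877.09
After Feb 12: 307 on hand, pool $4,853.94 (≈ $15.8109 each)
Feb 14, sell 125: 125/307 × $4,853.94 → $1,976.35
Feb 16, sell 121: 121/182 × $2,877.59 → $1,913.12
Total COGS = $6,616.97 + $5,877.09 + $1,976.35 + $1,913.12 = $16,383.53
Ending inventory (cost pool remaining) = $964.47
Check: goods available $17,348.00 = COGS $16,383.53 + ending $964.47

COGS = $16,383.53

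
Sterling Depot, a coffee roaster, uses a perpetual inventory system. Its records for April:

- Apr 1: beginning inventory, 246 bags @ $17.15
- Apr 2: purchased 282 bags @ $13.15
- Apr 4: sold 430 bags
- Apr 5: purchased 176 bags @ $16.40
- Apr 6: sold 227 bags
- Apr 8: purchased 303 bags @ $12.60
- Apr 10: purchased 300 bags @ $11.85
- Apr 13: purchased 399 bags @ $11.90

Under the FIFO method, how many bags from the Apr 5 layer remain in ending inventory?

Apr 4, 430 sold [FIFO — oldest first]: 246 @ $17.15 + 184 @ $13.15 = $6,638.50
Apr 6, 227 sold [FIFO — oldest first]: 98 @ $13.15 + 129 @ $16.40 = $3,404.30
Total COGS = $6,638.50 + $3,404.30 = $10,042.80
Ending inventory: 47 @ $16.40 + 303 @ $12.60 + 300 @ $11.85 + 399 @ $11.90 = $12,891.70

47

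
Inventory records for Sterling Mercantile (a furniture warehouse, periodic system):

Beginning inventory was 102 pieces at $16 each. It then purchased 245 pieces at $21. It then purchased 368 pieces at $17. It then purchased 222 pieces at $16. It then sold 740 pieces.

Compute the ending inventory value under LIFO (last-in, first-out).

Ending inventory = $3,627

Sale 1 (740) [LIFO — newest first]: 222 @ $16 + 368 @ $17 + 150 @ $21 = $12,958
Ending inventory: 102 @ $16 + 95 @ $21 = $3,627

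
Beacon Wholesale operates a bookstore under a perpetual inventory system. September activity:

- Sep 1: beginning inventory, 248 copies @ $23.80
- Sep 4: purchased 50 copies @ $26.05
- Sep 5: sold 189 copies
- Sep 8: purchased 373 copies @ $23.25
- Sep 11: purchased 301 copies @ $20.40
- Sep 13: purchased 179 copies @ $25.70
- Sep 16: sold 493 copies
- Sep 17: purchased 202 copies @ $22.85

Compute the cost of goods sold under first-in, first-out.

Sep 5, 189 sold [FIFO — oldest first]: 189 @ $23.80 = $4,498.20
Sep 16, 493 sold [FIFO — oldest first]: 59 @ $23.80 + 50 @ $26.05 + 373 @ $23.25 + 11 @ $20.40 = $11,603.35
Total COGS = $4,498.20 + $11,603.35 = $16,101.55
Ending inventory: 290 @ $20.40 + 179 @ $25.70 + 202 @ $22.85 = $15,132.00

COGS = $16,101.55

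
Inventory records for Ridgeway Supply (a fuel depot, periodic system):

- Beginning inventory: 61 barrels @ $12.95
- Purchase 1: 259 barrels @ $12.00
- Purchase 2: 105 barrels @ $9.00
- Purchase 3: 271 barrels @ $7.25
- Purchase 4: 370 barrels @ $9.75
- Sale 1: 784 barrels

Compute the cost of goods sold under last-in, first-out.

Sale 1 (784) [LIFO — newest first]: 370 @ $9.75 + 271 @ $7.25 + 105 @ $9.00 + 38 @ $12.00 = $6,973.25
Ending inventory: 61 @ $12.95 + 221 @ $12.00 = $3,441.95

COGS = $6,973.25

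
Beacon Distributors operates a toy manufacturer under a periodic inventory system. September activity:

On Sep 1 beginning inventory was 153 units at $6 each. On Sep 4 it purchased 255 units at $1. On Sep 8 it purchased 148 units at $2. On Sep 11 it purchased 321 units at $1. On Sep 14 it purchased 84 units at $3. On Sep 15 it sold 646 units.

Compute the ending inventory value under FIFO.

Sep 15, 646 sold [FIFO — oldest first]: 153 @ $6 + 255 @ $1 + 148 @ $2 + 90 @ $1 = $1,559
Ending inventory: 231 @ $1 + 84 @ $3 = $483
Check: goods available $2,042 = COGS $1,559 + ending $483

Ending inventory = $483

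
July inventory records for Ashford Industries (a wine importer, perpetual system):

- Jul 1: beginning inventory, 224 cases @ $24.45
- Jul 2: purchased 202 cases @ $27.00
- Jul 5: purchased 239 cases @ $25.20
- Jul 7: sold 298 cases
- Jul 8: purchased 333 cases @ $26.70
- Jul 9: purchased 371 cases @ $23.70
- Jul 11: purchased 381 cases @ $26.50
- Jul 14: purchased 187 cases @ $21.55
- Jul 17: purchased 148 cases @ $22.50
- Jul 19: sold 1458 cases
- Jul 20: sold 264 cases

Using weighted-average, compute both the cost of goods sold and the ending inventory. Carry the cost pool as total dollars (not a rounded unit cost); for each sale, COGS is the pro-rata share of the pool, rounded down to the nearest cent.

After Jul 1: 224 on hand, pool $5,476.80 (≈ $24.4500 each)
After Jul 2: 426 on hand, pool $10,930.80 (≈ $25.6592 each)
After Jul 5: 665 on hand, pool $16,953.60 (≈ $25.4941 each)
Jul 7, sell 298: 298/665 × $16,953.60 → $7,597.25
After Jul 8: 700 on hand, pool $18,247.45 (≈ $26.0678 each)
After Jul 9: 1071 on hand, pool $27,040.15 (≈ $25.2476 each)
After Jul 11: 1452 on hand, pool $37,136.65 (≈ $25.5762 each)
After Jul 14: 1639 on hand, pool $41,166.50 (≈ $25.1168 each)
After Jul 17: 1787 on hand, pool $44,496.50 (≈ $24.9001 each)
Jul 19, sell 1458: 1458/1787 × $44,496.50 → $36,304.36
Jul 20, sell 264: 264/329 × $8,192.14 → $6,573.63
Total COGS = $7,597.25 + $36,304.36 + $6,573.63 = $50,475.24
Ending inventory (cost pool remaining) = $1,618.51

COGS = $50,475.24; ending inventory = $1,618.51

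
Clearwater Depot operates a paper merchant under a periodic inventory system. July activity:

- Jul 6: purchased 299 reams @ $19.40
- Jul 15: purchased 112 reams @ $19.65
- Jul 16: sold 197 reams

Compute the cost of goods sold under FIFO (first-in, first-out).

COGS = $3,821.80

Jul 16, 197 sold [FIFO — oldest first]: 197 @ $19.40 = $3,821.80
Ending inventory: 102 @ $19.40 + 112 @ $19.65 = $4,179.60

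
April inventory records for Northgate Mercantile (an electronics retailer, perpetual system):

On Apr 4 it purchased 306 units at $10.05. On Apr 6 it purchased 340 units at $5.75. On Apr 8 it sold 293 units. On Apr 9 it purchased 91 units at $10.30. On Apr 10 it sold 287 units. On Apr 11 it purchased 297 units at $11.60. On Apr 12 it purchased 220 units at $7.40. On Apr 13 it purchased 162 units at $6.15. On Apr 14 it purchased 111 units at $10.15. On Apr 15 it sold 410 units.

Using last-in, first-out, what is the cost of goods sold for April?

COGS = $7,526.50

Apr 8, 293 sold [LIFO — newest first]: 293 @ $5.75 = $1,684.75
Apr 10, 287 sold [LIFO — newest first]: 91 @ $10.30 + 47 @ $5.75 + 149 @ $10.05 = $2,705.00
Apr 15, 410 sold [LIFO — newest first]: 111 @ $10.15 + 162 @ $6.15 + 137 @ $7.40 = $3,136.75
Total COGS = $1,684.75 + $2,705.00 + $3,136.75 = $7,526.50
Ending inventory: 157 @ $10.05 + 297 @ $11.60 + 83 @ $7.40 = $5,637.25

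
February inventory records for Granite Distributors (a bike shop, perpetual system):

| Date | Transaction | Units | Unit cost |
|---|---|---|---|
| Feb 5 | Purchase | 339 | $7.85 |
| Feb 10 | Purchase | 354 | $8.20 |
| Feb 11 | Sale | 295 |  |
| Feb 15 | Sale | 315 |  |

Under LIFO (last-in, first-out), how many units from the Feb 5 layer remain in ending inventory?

Feb 11, 295 sold [LIFO — newest first]: 295 @ $8.20 = $2,419.00
Feb 15, 315 sold [LIFO — newest first]: 59 @ $8.20 + 256 @ $7.85 = $2,493.40
Total COGS = $2,419.00 + $2,493.40 = $4,912.40
Ending inventory: 83 @ $7.85 = $651.55
Check: goods available $5,563.95 = COGS $4,912.40 + ending $651.55

83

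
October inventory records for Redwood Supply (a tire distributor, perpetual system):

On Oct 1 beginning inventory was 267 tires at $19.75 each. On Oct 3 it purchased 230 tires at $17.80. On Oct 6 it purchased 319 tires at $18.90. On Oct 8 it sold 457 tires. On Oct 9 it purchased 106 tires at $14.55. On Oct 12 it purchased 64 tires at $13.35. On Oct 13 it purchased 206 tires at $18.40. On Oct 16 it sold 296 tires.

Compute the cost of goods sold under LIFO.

COGS = $13,508.60

Oct 8, 457 sold [LIFO — newest first]: 319 @ $18.90 + 138 @ $17.80 = $8,485.50
Oct 16, 296 sold [LIFO — newest first]: 206 @ $18.40 + 64 @ $13.35 + 26 @ $14.55 = $5,023.10
Total COGS = $8,485.50 + $5,023.10 = $13,508.60
Ending inventory: 267 @ $19.75 + 92 @ $17.80 + 80 @ $14.55 = $8,074.85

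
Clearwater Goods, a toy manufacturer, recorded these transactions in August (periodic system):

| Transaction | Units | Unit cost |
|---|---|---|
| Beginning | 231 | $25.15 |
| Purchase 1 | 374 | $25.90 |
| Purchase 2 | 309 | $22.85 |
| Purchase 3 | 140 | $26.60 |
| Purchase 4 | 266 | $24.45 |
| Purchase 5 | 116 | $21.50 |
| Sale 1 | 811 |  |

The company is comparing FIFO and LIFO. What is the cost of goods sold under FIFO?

FIFO COGS: 231 @ $25.15 + 374 @ $25.90 + 206 @ $22.85 = $20,203.35
LIFO COGS: 116 @ $21.50 + 266 @ $24.45 + 140 @ $26.60 + 289 @ $22.85 = $19,325.35

COGS = $20,203.35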